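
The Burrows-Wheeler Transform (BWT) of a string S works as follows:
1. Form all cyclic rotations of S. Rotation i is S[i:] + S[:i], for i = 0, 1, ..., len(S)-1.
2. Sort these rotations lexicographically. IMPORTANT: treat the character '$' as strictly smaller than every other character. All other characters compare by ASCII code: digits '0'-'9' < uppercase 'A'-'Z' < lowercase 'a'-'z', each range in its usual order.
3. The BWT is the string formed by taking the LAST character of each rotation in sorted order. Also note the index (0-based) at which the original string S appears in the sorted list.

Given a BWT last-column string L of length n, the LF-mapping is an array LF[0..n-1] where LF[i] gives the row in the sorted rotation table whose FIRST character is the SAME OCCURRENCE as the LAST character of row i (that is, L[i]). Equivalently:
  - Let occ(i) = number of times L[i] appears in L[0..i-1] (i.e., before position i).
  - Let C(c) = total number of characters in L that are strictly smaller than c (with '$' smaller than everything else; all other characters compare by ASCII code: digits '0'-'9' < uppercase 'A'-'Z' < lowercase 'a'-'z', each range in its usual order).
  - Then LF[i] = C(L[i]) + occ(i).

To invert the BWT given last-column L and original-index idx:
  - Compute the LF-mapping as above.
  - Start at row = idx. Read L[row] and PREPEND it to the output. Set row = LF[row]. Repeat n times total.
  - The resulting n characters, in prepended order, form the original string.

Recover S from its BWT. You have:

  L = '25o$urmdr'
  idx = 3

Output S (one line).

LF mapping: 1 2 5 0 8 6 4 3 7
Walk LF starting at row 3, prepending L[row]:
  step 1: row=3, L[3]='$', prepend. Next row=LF[3]=0
  step 2: row=0, L[0]='2', prepend. Next row=LF[0]=1
  step 3: row=1, L[1]='5', prepend. Next row=LF[1]=2
  step 4: row=2, L[2]='o', prepend. Next row=LF[2]=5
  step 5: row=5, L[5]='r', prepend. Next row=LF[5]=6
  step 6: row=6, L[6]='m', prepend. Next row=LF[6]=4
  step 7: row=4, L[4]='u', prepend. Next row=LF[4]=8
  step 8: row=8, L[8]='r', prepend. Next row=LF[8]=7
  step 9: row=7, L[7]='d', prepend. Next row=LF[7]=3
Reversed output: drumro52$

Answer: drumro52$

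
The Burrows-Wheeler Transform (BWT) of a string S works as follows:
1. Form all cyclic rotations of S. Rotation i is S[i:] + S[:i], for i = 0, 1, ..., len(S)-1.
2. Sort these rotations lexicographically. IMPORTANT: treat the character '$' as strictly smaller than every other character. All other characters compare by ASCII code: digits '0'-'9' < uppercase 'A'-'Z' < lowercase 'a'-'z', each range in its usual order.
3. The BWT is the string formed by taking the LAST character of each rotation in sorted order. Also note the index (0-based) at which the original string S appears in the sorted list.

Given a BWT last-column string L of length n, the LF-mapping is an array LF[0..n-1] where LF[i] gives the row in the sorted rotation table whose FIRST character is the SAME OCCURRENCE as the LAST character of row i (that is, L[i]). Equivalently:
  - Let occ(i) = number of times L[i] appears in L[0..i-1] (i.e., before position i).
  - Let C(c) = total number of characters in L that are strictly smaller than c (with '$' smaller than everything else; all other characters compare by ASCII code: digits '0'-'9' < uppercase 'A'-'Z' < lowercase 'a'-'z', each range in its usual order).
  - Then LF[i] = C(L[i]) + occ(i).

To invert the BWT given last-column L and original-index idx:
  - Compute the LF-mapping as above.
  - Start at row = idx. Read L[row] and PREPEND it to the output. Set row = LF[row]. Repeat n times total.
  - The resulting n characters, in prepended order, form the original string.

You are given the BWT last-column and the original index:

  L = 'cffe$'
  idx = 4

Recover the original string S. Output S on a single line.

LF mapping: 1 3 4 2 0
Walk LF starting at row 4, prepending L[row]:
  step 1: row=4, L[4]='$', prepend. Next row=LF[4]=0
  step 2: row=0, L[0]='c', prepend. Next row=LF[0]=1
  step 3: row=1, L[1]='f', prepend. Next row=LF[1]=3
  step 4: row=3, L[3]='e', prepend. Next row=LF[3]=2
  step 5: row=2, L[2]='f', prepend. Next row=LF[2]=4
Reversed output: fefc$

Answer: fefc$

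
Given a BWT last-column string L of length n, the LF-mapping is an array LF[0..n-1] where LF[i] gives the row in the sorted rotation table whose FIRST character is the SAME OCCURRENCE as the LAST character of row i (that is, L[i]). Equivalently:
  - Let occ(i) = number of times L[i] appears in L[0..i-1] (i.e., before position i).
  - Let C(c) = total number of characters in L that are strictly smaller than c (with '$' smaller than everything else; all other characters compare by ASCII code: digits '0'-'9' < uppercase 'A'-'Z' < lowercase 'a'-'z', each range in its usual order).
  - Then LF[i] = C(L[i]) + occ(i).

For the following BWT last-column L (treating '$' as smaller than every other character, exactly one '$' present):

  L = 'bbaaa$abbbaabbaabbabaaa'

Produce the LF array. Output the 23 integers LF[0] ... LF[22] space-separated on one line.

Answer: 13 14 1 2 3 0 4 15 16 17 5 6 18 19 7 8 20 21 9 22 10 11 12

Derivation:
Char counts: '$':1, 'a':12, 'b':10
C (first-col start): C('$')=0, C('a')=1, C('b')=13
L[0]='b': occ=0, LF[0]=C('b')+0=13+0=13
L[1]='b': occ=1, LF[1]=C('b')+1=13+1=14
L[2]='a': occ=0, LF[2]=C('a')+0=1+0=1
L[3]='a': occ=1, LF[3]=C('a')+1=1+1=2
L[4]='a': occ=2, LF[4]=C('a')+2=1+2=3
L[5]='$': occ=0, LF[5]=C('$')+0=0+0=0
L[6]='a': occ=3, LF[6]=C('a')+3=1+3=4
L[7]='b': occ=2, LF[7]=C('b')+2=13+2=15
L[8]='b': occ=3, LF[8]=C('b')+3=13+3=16
L[9]='b': occ=4, LF[9]=C('b')+4=13+4=17
L[10]='a': occ=4, LF[10]=C('a')+4=1+4=5
L[11]='a': occ=5, LF[11]=C('a')+5=1+5=6
L[12]='b': occ=5, LF[12]=C('b')+5=13+5=18
L[13]='b': occ=6, LF[13]=C('b')+6=13+6=19
L[14]='a': occ=6, LF[14]=C('a')+6=1+6=7
L[15]='a': occ=7, LF[15]=C('a')+7=1+7=8
L[16]='b': occ=7, LF[16]=C('b')+7=13+7=20
L[17]='b': occ=8, LF[17]=C('b')+8=13+8=21
L[18]='a': occ=8, LF[18]=C('a')+8=1+8=9
L[19]='b': occ=9, LF[19]=C('b')+9=13+9=22
L[20]='a': occ=9, LF[20]=C('a')+9=1+9=10
L[21]='a': occ=10, LF[21]=C('a')+10=1+10=11
L[22]='a': occ=11, LF[22]=C('a')+11=1+11=12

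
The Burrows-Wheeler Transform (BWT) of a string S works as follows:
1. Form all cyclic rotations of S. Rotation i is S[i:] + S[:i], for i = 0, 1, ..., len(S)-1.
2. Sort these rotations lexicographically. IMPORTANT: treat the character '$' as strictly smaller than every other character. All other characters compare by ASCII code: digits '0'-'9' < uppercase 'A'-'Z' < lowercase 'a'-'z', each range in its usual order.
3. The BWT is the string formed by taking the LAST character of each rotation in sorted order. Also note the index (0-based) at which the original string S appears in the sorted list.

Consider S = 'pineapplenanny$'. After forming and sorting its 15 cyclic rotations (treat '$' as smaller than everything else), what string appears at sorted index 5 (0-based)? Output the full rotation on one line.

All 15 rotations (rotation i = S[i:]+S[:i]):
  rot[0] = pineapplenanny$
  rot[1] = ineapplenanny$p
  rot[2] = neapplenanny$pi
  rot[3] = eapplenanny$pin
  rot[4] = applenanny$pine
  rot[5] = pplenanny$pinea
  rot[6] = plenanny$pineap
  rot[7] = lenanny$pineapp
  rot[8] = enanny$pineappl
  rot[9] = nanny$pineapple
  rot[10] = anny$pineapplen
  rot[11] = nny$pineapplena
  rot[12] = ny$pineapplenan
  rot[13] = y$pineapplenann
  rot[14] = $pineapplenanny
Sorted (with $ < everything):
  sorted[0] = $pineapplenanny
  sorted[1] = anny$pineapplen
  sorted[2] = applenanny$pine
  sorted[3] = eapplenanny$pin
  sorted[4] = enanny$pineappl
  sorted[5] = ineapplenanny$p
  sorted[6] = lenanny$pineapp
  sorted[7] = nanny$pineapple
  sorted[8] = neapplenanny$pi
  sorted[9] = nny$pineapplena
  sorted[10] = ny$pineapplenan
  sorted[11] = pineapplenanny$
  sorted[12] = plenanny$pineap
  sorted[13] = pplenanny$pinea
  sorted[14] = y$pineapplenann
sorted[5] = ineapplenanny$p

Answer: ineapplenanny$p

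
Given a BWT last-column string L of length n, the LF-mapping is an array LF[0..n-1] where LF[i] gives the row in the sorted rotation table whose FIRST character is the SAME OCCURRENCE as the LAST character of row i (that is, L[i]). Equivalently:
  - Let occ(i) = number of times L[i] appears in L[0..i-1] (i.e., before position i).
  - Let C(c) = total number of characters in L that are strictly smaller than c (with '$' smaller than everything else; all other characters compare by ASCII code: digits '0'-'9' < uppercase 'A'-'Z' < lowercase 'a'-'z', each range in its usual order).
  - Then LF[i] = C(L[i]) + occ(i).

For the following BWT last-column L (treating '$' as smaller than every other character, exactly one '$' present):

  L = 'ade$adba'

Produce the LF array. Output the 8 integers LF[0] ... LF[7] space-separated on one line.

Char counts: '$':1, 'a':3, 'b':1, 'd':2, 'e':1
C (first-col start): C('$')=0, C('a')=1, C('b')=4, C('d')=5, C('e')=7
L[0]='a': occ=0, LF[0]=C('a')+0=1+0=1
L[1]='d': occ=0, LF[1]=C('d')+0=5+0=5
L[2]='e': occ=0, LF[2]=C('e')+0=7+0=7
L[3]='$': occ=0, LF[3]=C('$')+0=0+0=0
L[4]='a': occ=1, LF[4]=C('a')+1=1+1=2
L[5]='d': occ=1, LF[5]=C('d')+1=5+1=6
L[6]='b': occ=0, LF[6]=C('b')+0=4+0=4
L[7]='a': occ=2, LF[7]=C('a')+2=1+2=3

Answer: 1 5 7 0 2 6 4 3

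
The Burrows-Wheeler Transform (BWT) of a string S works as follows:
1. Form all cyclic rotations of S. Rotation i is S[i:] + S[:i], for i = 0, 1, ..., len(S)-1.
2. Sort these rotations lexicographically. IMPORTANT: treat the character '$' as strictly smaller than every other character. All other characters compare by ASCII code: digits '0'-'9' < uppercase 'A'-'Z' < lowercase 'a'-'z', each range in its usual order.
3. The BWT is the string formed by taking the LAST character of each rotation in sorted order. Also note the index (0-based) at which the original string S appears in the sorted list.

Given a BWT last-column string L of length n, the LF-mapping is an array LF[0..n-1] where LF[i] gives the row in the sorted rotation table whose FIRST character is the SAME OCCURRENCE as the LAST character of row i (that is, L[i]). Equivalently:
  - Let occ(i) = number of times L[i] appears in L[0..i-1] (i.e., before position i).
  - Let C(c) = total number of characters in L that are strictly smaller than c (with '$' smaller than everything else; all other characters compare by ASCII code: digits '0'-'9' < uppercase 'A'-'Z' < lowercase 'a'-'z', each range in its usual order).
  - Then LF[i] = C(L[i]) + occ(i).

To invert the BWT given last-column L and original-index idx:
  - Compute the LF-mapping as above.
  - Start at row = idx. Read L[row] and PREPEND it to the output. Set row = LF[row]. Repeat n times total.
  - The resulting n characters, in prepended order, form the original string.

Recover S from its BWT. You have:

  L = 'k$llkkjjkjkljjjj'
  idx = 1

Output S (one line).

LF mapping: 8 0 13 14 9 10 1 2 11 3 12 15 4 5 6 7
Walk LF starting at row 1, prepending L[row]:
  step 1: row=1, L[1]='$', prepend. Next row=LF[1]=0
  step 2: row=0, L[0]='k', prepend. Next row=LF[0]=8
  step 3: row=8, L[8]='k', prepend. Next row=LF[8]=11
  step 4: row=11, L[11]='l', prepend. Next row=LF[11]=15
  step 5: row=15, L[15]='j', prepend. Next row=LF[15]=7
  step 6: row=7, L[7]='j', prepend. Next row=LF[7]=2
  step 7: row=2, L[2]='l', prepend. Next row=LF[2]=13
  step 8: row=13, L[13]='j', prepend. Next row=LF[13]=5
  step 9: row=5, L[5]='k', prepend. Next row=LF[5]=10
  step 10: row=10, L[10]='k', prepend. Next row=LF[10]=12
  step 11: row=12, L[12]='j', prepend. Next row=LF[12]=4
  step 12: row=4, L[4]='k', prepend. Next row=LF[4]=9
  step 13: row=9, L[9]='j', prepend. Next row=LF[9]=3
  step 14: row=3, L[3]='l', prepend. Next row=LF[3]=14
  step 15: row=14, L[14]='j', prepend. Next row=LF[14]=6
  step 16: row=6, L[6]='j', prepend. Next row=LF[6]=1
Reversed output: jjljkjkkjljjlkk$

Answer: jjljkjkkjljjlkk$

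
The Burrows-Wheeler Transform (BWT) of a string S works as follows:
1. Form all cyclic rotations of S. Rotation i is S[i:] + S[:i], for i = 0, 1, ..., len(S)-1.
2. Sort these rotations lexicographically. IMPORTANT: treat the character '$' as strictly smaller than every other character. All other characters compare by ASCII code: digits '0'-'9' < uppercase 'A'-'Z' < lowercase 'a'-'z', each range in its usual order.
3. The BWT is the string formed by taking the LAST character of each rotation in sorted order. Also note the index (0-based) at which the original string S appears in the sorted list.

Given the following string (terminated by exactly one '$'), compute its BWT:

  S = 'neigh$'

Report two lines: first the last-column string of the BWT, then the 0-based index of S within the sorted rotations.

All 6 rotations (rotation i = S[i:]+S[:i]):
  rot[0] = neigh$
  rot[1] = eigh$n
  rot[2] = igh$ne
  rot[3] = gh$nei
  rot[4] = h$neig
  rot[5] = $neigh
Sorted (with $ < everything):
  sorted[0] = $neigh  (last char: 'h')
  sorted[1] = eigh$n  (last char: 'n')
  sorted[2] = gh$nei  (last char: 'i')
  sorted[3] = h$neig  (last char: 'g')
  sorted[4] = igh$ne  (last char: 'e')
  sorted[5] = neigh$  (last char: '$')
Last column: hnige$
Original string S is at sorted index 5

Answer: hnige$
5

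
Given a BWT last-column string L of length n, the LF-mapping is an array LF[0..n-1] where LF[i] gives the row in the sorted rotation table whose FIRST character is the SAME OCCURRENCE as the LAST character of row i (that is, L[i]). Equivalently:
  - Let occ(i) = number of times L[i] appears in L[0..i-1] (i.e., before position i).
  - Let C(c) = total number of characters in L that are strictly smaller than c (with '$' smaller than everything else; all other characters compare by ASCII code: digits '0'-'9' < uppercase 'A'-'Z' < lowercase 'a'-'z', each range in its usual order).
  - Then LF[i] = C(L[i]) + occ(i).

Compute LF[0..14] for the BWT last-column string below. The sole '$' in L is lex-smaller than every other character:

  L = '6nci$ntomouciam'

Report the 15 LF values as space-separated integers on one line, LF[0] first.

Char counts: '$':1, '6':1, 'a':1, 'c':2, 'i':2, 'm':2, 'n':2, 'o':2, 't':1, 'u':1
C (first-col start): C('$')=0, C('6')=1, C('a')=2, C('c')=3, C('i')=5, C('m')=7, C('n')=9, C('o')=11, C('t')=13, C('u')=14
L[0]='6': occ=0, LF[0]=C('6')+0=1+0=1
L[1]='n': occ=0, LF[1]=C('n')+0=9+0=9
L[2]='c': occ=0, LF[2]=C('c')+0=3+0=3
L[3]='i': occ=0, LF[3]=C('i')+0=5+0=5
L[4]='$': occ=0, LF[4]=C('$')+0=0+0=0
L[5]='n': occ=1, LF[5]=C('n')+1=9+1=10
L[6]='t': occ=0, LF[6]=C('t')+0=13+0=13
L[7]='o': occ=0, LF[7]=C('o')+0=11+0=11
L[8]='m': occ=0, LF[8]=C('m')+0=7+0=7
L[9]='o': occ=1, LF[9]=C('o')+1=11+1=12
L[10]='u': occ=0, LF[10]=C('u')+0=14+0=14
L[11]='c': occ=1, LF[11]=C('c')+1=3+1=4
L[12]='i': occ=1, LF[12]=C('i')+1=5+1=6
L[13]='a': occ=0, LF[13]=C('a')+0=2+0=2
L[14]='m': occ=1, LF[14]=C('m')+1=7+1=8

Answer: 1 9 3 5 0 10 13 11 7 12 14 4 6 2 8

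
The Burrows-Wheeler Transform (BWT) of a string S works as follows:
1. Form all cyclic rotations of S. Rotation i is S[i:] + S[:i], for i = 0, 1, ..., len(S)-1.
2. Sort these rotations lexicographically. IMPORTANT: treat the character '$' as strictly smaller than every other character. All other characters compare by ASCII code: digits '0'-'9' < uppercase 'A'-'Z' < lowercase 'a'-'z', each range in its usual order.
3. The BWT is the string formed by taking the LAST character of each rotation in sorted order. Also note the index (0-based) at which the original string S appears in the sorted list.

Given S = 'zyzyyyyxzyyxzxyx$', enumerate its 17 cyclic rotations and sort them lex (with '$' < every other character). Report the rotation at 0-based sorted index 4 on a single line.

Answer: xzyyxzxyx$zyzyyyy

Derivation:
All 17 rotations (rotation i = S[i:]+S[:i]):
  rot[0] = zyzyyyyxzyyxzxyx$
  rot[1] = yzyyyyxzyyxzxyx$z
  rot[2] = zyyyyxzyyxzxyx$zy
  rot[3] = yyyyxzyyxzxyx$zyz
  rot[4] = yyyxzyyxzxyx$zyzy
  rot[5] = yyxzyyxzxyx$zyzyy
  rot[6] = yxzyyxzxyx$zyzyyy
  rot[7] = xzyyxzxyx$zyzyyyy
  rot[8] = zyyxzxyx$zyzyyyyx
  rot[9] = yyxzxyx$zyzyyyyxz
  rot[10] = yxzxyx$zyzyyyyxzy
  rot[11] = xzxyx$zyzyyyyxzyy
  rot[12] = zxyx$zyzyyyyxzyyx
  rot[13] = xyx$zyzyyyyxzyyxz
  rot[14] = yx$zyzyyyyxzyyxzx
  rot[15] = x$zyzyyyyxzyyxzxy
  rot[16] = $zyzyyyyxzyyxzxyx
Sorted (with $ < everything):
  sorted[0] = $zyzyyyyxzyyxzxyx
  sorted[1] = x$zyzyyyyxzyyxzxy
  sorted[2] = xyx$zyzyyyyxzyyxz
  sorted[3] = xzxyx$zyzyyyyxzyy
  sorted[4] = xzyyxzxyx$zyzyyyy
  sorted[5] = yx$zyzyyyyxzyyxzx
  sorted[6] = yxzxyx$zyzyyyyxzy
  sorted[7] = yxzyyxzxyx$zyzyyy
  sorted[8] = yyxzxyx$zyzyyyyxz
  sorted[9] = yyxzyyxzxyx$zyzyy
  sorted[10] = yyyxzyyxzxyx$zyzy
  sorted[11] = yyyyxzyyxzxyx$zyz
  sorted[12] = yzyyyyxzyyxzxyx$z
  sorted[13] = zxyx$zyzyyyyxzyyx
  sorted[14] = zyyxzxyx$zyzyyyyx
  sorted[15] = zyyyyxzyyxzxyx$zy
  sorted[16] = zyzyyyyxzyyxzxyx$
sorted[4] = xzyyxzxyx$zyzyyyy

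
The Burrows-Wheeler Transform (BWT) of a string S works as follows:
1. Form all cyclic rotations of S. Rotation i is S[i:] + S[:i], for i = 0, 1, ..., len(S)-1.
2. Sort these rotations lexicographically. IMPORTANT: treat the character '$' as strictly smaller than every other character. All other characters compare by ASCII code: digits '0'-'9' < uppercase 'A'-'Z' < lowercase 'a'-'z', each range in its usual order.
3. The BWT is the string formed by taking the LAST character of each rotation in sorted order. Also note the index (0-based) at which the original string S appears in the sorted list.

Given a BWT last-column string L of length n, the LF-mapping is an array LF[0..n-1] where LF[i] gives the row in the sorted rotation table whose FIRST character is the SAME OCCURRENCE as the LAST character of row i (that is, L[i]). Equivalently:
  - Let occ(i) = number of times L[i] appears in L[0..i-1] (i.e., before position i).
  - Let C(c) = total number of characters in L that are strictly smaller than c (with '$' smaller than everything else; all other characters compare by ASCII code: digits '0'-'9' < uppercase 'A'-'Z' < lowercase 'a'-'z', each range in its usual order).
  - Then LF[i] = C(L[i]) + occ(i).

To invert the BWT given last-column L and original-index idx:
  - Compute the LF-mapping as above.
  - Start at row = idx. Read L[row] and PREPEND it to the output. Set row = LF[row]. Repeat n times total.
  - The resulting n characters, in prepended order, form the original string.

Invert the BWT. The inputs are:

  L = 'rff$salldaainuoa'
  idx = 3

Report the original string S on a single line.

LF mapping: 13 6 7 0 14 1 9 10 5 2 3 8 11 15 12 4
Walk LF starting at row 3, prepending L[row]:
  step 1: row=3, L[3]='$', prepend. Next row=LF[3]=0
  step 2: row=0, L[0]='r', prepend. Next row=LF[0]=13
  step 3: row=13, L[13]='u', prepend. Next row=LF[13]=15
  step 4: row=15, L[15]='a', prepend. Next row=LF[15]=4
  step 5: row=4, L[4]='s', prepend. Next row=LF[4]=14
  step 6: row=14, L[14]='o', prepend. Next row=LF[14]=12
  step 7: row=12, L[12]='n', prepend. Next row=LF[12]=11
  step 8: row=11, L[11]='i', prepend. Next row=LF[11]=8
  step 9: row=8, L[8]='d', prepend. Next row=LF[8]=5
  step 10: row=5, L[5]='a', prepend. Next row=LF[5]=1
  step 11: row=1, L[1]='f', prepend. Next row=LF[1]=6
  step 12: row=6, L[6]='l', prepend. Next row=LF[6]=9
  step 13: row=9, L[9]='a', prepend. Next row=LF[9]=2
  step 14: row=2, L[2]='f', prepend. Next row=LF[2]=7
  step 15: row=7, L[7]='l', prepend. Next row=LF[7]=10
  step 16: row=10, L[10]='a', prepend. Next row=LF[10]=3
Reversed output: alfalfadinosaur$

Answer: alfalfadinosaur$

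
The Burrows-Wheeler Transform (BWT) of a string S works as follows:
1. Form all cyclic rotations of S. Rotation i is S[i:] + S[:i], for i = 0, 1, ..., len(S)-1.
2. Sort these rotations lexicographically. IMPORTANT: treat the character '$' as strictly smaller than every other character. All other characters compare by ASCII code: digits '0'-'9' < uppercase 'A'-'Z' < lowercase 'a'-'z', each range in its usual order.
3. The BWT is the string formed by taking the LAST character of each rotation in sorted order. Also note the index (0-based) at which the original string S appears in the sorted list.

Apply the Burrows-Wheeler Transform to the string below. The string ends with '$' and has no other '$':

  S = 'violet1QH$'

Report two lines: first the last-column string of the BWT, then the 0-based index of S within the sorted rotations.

All 10 rotations (rotation i = S[i:]+S[:i]):
  rot[0] = violet1QH$
  rot[1] = iolet1QH$v
  rot[2] = olet1QH$vi
  rot[3] = let1QH$vio
  rot[4] = et1QH$viol
  rot[5] = t1QH$viole
  rot[6] = 1QH$violet
  rot[7] = QH$violet1
  rot[8] = H$violet1Q
  rot[9] = $violet1QH
Sorted (with $ < everything):
  sorted[0] = $violet1QH  (last char: 'H')
  sorted[1] = 1QH$violet  (last char: 't')
  sorted[2] = H$violet1Q  (last char: 'Q')
  sorted[3] = QH$violet1  (last char: '1')
  sorted[4] = et1QH$viol  (last char: 'l')
  sorted[5] = iolet1QH$v  (last char: 'v')
  sorted[6] = let1QH$vio  (last char: 'o')
  sorted[7] = olet1QH$vi  (last char: 'i')
  sorted[8] = t1QH$viole  (last char: 'e')
  sorted[9] = violet1QH$  (last char: '$')
Last column: HtQ1lvoie$
Original string S is at sorted index 9

Answer: HtQ1lvoie$
9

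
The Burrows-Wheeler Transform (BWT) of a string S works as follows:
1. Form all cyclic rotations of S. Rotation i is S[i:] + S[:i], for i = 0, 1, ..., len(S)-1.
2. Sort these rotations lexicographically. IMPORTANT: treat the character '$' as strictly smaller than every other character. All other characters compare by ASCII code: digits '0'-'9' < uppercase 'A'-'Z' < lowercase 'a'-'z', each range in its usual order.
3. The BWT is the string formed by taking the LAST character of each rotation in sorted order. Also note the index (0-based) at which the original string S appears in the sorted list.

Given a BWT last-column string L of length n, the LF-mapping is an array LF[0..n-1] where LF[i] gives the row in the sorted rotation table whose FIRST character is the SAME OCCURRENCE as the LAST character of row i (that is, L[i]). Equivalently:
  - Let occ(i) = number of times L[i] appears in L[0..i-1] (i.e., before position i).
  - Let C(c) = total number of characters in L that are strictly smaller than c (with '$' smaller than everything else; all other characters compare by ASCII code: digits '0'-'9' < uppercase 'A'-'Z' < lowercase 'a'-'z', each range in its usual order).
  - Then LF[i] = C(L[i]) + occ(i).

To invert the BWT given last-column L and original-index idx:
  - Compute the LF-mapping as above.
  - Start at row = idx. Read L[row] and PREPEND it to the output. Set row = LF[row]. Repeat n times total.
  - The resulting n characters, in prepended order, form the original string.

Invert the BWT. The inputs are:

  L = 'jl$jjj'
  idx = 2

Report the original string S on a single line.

LF mapping: 1 5 0 2 3 4
Walk LF starting at row 2, prepending L[row]:
  step 1: row=2, L[2]='$', prepend. Next row=LF[2]=0
  step 2: row=0, L[0]='j', prepend. Next row=LF[0]=1
  step 3: row=1, L[1]='l', prepend. Next row=LF[1]=5
  step 4: row=5, L[5]='j', prepend. Next row=LF[5]=4
  step 5: row=4, L[4]='j', prepend. Next row=LF[4]=3
  step 6: row=3, L[3]='j', prepend. Next row=LF[3]=2
Reversed output: jjjlj$

Answer: jjjlj$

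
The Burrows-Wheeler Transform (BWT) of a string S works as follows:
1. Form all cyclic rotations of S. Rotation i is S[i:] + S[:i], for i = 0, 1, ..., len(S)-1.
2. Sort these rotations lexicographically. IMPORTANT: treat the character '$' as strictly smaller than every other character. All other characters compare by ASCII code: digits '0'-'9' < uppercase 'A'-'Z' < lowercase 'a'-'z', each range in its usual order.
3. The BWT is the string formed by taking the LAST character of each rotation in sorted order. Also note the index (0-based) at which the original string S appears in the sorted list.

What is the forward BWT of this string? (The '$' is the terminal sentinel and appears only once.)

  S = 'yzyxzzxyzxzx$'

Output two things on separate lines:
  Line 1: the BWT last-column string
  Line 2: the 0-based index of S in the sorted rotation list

Answer: xzzzyzx$xzyyx
7

Derivation:
All 13 rotations (rotation i = S[i:]+S[:i]):
  rot[0] = yzyxzzxyzxzx$
  rot[1] = zyxzzxyzxzx$y
  rot[2] = yxzzxyzxzx$yz
  rot[3] = xzzxyzxzx$yzy
  rot[4] = zzxyzxzx$yzyx
  rot[5] = zxyzxzx$yzyxz
  rot[6] = xyzxzx$yzyxzz
  rot[7] = yzxzx$yzyxzzx
  rot[8] = zxzx$yzyxzzxy
  rot[9] = xzx$yzyxzzxyz
  rot[10] = zx$yzyxzzxyzx
  rot[11] = x$yzyxzzxyzxz
  rot[12] = $yzyxzzxyzxzx
Sorted (with $ < everything):
  sorted[0] = $yzyxzzxyzxzx  (last char: 'x')
  sorted[1] = x$yzyxzzxyzxz  (last char: 'z')
  sorted[2] = xyzxzx$yzyxzz  (last char: 'z')
  sorted[3] = xzx$yzyxzzxyz  (last char: 'z')
  sorted[4] = xzzxyzxzx$yzy  (last char: 'y')
  sorted[5] = yxzzxyzxzx$yz  (last char: 'z')
  sorted[6] = yzxzx$yzyxzzx  (last char: 'x')
  sorted[7] = yzyxzzxyzxzx$  (last char: '$')
  sorted[8] = zx$yzyxzzxyzx  (last char: 'x')
  sorted[9] = zxyzxzx$yzyxz  (last char: 'z')
  sorted[10] = zxzx$yzyxzzxy  (last char: 'y')
  sorted[11] = zyxzzxyzxzx$y  (last char: 'y')
  sorted[12] = zzxyzxzx$yzyx  (last char: 'x')
Last column: xzzzyzx$xzyyx
Original string S is at sorted index 7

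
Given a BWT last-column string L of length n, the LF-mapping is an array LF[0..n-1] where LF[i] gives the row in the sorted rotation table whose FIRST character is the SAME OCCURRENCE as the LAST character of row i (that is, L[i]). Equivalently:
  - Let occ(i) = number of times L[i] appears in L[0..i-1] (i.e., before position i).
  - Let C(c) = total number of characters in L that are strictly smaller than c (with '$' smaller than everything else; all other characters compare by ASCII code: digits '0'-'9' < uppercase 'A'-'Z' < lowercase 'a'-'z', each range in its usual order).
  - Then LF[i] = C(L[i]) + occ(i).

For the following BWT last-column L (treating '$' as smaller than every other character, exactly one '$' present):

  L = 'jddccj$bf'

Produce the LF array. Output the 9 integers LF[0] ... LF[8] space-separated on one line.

Char counts: '$':1, 'b':1, 'c':2, 'd':2, 'f':1, 'j':2
C (first-col start): C('$')=0, C('b')=1, C('c')=2, C('d')=4, C('f')=6, C('j')=7
L[0]='j': occ=0, LF[0]=C('j')+0=7+0=7
L[1]='d': occ=0, LF[1]=C('d')+0=4+0=4
L[2]='d': occ=1, LF[2]=C('d')+1=4+1=5
L[3]='c': occ=0, LF[3]=C('c')+0=2+0=2
L[4]='c': occ=1, LF[4]=C('c')+1=2+1=3
L[5]='j': occ=1, LF[5]=C('j')+1=7+1=8
L[6]='$': occ=0, LF[6]=C('$')+0=0+0=0
L[7]='b': occ=0, LF[7]=C('b')+0=1+0=1
L[8]='f': occ=0, LF[8]=C('f')+0=6+0=6

Answer: 7 4 5 2 3 8 0 1 6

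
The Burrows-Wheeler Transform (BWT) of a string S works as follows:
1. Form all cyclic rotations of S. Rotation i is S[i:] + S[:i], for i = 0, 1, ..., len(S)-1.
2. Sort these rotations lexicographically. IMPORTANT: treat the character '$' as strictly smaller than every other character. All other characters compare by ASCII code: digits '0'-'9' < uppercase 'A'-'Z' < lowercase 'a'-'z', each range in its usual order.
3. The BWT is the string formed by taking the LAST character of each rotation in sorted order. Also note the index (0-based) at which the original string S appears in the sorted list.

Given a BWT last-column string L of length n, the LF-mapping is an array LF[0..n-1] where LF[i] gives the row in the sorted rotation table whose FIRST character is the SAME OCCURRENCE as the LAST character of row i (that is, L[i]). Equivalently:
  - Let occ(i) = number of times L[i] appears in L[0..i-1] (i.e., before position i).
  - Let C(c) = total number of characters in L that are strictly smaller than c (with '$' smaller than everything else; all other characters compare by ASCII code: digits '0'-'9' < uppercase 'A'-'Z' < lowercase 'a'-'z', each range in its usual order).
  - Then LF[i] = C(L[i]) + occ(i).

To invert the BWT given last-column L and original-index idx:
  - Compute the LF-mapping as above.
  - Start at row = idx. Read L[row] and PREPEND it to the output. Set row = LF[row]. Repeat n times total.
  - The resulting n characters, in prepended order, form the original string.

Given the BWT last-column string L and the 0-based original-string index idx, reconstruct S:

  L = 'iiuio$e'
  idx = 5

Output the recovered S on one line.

Answer: oiieui$

Derivation:
LF mapping: 2 3 6 4 5 0 1
Walk LF starting at row 5, prepending L[row]:
  step 1: row=5, L[5]='$', prepend. Next row=LF[5]=0
  step 2: row=0, L[0]='i', prepend. Next row=LF[0]=2
  step 3: row=2, L[2]='u', prepend. Next row=LF[2]=6
  step 4: row=6, L[6]='e', prepend. Next row=LF[6]=1
  step 5: row=1, L[1]='i', prepend. Next row=LF[1]=3
  step 6: row=3, L[3]='i', prepend. Next row=LF[3]=4
  step 7: row=4, L[4]='o', prepend. Next row=LF[4]=5
Reversed output: oiieui$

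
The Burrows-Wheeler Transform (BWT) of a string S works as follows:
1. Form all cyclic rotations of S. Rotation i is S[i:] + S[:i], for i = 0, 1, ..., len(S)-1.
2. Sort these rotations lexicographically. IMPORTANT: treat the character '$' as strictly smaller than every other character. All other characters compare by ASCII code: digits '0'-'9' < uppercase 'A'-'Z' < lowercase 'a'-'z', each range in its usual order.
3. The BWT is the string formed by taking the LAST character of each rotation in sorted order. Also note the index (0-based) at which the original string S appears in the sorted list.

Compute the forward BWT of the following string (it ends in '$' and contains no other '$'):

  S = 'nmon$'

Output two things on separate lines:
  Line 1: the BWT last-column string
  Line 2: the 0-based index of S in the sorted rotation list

All 5 rotations (rotation i = S[i:]+S[:i]):
  rot[0] = nmon$
  rot[1] = mon$n
  rot[2] = on$nm
  rot[3] = n$nmo
  rot[4] = $nmon
Sorted (with $ < everything):
  sorted[0] = $nmon  (last char: 'n')
  sorted[1] = mon$n  (last char: 'n')
  sorted[2] = n$nmo  (last char: 'o')
  sorted[3] = nmon$  (last char: '$')
  sorted[4] = on$nm  (last char: 'm')
Last column: nno$m
Original string S is at sorted index 3

Answer: nno$m
3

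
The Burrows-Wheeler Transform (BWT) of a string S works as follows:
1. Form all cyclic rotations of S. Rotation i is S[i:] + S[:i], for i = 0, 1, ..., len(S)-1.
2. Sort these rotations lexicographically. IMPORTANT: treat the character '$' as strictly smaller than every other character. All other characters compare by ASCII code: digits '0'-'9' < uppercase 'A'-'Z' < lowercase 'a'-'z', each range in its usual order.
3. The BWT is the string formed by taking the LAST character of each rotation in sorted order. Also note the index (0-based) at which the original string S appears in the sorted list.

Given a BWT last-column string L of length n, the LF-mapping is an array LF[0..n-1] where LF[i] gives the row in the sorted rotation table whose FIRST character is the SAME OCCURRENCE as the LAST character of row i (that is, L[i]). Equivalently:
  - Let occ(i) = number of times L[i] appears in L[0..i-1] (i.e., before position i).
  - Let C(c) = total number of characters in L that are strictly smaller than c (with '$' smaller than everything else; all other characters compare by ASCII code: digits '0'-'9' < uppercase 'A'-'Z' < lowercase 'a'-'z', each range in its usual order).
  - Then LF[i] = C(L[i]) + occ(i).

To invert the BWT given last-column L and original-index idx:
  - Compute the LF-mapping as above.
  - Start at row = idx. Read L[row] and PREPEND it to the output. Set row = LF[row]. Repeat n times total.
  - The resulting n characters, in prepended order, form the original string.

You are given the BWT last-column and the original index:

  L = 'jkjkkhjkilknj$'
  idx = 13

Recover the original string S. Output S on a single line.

Answer: nkkkhjjlkjikj$

Derivation:
LF mapping: 3 7 4 8 9 1 5 10 2 12 11 13 6 0
Walk LF starting at row 13, prepending L[row]:
  step 1: row=13, L[13]='$', prepend. Next row=LF[13]=0
  step 2: row=0, L[0]='j', prepend. Next row=LF[0]=3
  step 3: row=3, L[3]='k', prepend. Next row=LF[3]=8
  step 4: row=8, L[8]='i', prepend. Next row=LF[8]=2
  step 5: row=2, L[2]='j', prepend. Next row=LF[2]=4
  step 6: row=4, L[4]='k', prepend. Next row=LF[4]=9
  step 7: row=9, L[9]='l', prepend. Next row=LF[9]=12
  step 8: row=12, L[12]='j', prepend. Next row=LF[12]=6
  step 9: row=6, L[6]='j', prepend. Next row=LF[6]=5
  step 10: row=5, L[5]='h', prepend. Next row=LF[5]=1
  step 11: row=1, L[1]='k', prepend. Next row=LF[1]=7
  step 12: row=7, L[7]='k', prepend. Next row=LF[7]=10
  step 13: row=10, L[10]='k', prepend. Next row=LF[10]=11
  step 14: row=11, L[11]='n', prepend. Next row=LF[11]=13
Reversed output: nkkkhjjlkjikj$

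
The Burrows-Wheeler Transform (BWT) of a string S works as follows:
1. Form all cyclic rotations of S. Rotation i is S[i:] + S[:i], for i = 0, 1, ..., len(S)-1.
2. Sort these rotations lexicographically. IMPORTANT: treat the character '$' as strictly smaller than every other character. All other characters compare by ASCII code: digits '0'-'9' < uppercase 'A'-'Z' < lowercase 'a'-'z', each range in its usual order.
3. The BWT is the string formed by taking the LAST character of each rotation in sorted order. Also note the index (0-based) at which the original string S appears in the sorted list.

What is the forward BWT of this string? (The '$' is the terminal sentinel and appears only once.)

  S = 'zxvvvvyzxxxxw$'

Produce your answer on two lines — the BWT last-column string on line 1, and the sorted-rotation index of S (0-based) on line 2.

Answer: wxvvvxzxxxzv$y
12

Derivation:
All 14 rotations (rotation i = S[i:]+S[:i]):
  rot[0] = zxvvvvyzxxxxw$
  rot[1] = xvvvvyzxxxxw$z
  rot[2] = vvvvyzxxxxw$zx
  rot[3] = vvvyzxxxxw$zxv
  rot[4] = vvyzxxxxw$zxvv
  rot[5] = vyzxxxxw$zxvvv
  rot[6] = yzxxxxw$zxvvvv
  rot[7] = zxxxxw$zxvvvvy
  rot[8] = xxxxw$zxvvvvyz
  rot[9] = xxxw$zxvvvvyzx
  rot[10] = xxw$zxvvvvyzxx
  rot[11] = xw$zxvvvvyzxxx
  rot[12] = w$zxvvvvyzxxxx
  rot[13] = $zxvvvvyzxxxxw
Sorted (with $ < everything):
  sorted[0] = $zxvvvvyzxxxxw  (last char: 'w')
  sorted[1] = vvvvyzxxxxw$zx  (last char: 'x')
  sorted[2] = vvvyzxxxxw$zxv  (last char: 'v')
  sorted[3] = vvyzxxxxw$zxvv  (last char: 'v')
  sorted[4] = vyzxxxxw$zxvvv  (last char: 'v')
  sorted[5] = w$zxvvvvyzxxxx  (last char: 'x')
  sorted[6] = xvvvvyzxxxxw$z  (last char: 'z')
  sorted[7] = xw$zxvvvvyzxxx  (last char: 'x')
  sorted[8] = xxw$zxvvvvyzxx  (last char: 'x')
  sorted[9] = xxxw$zxvvvvyzx  (last char: 'x')
  sorted[10] = xxxxw$zxvvvvyz  (last char: 'z')
  sorted[11] = yzxxxxw$zxvvvv  (last char: 'v')
  sorted[12] = zxvvvvyzxxxxw$  (last char: '$')
  sorted[13] = zxxxxw$zxvvvvy  (last char: 'y')
Last column: wxvvvxzxxxzv$y
Original string S is at sorted index 12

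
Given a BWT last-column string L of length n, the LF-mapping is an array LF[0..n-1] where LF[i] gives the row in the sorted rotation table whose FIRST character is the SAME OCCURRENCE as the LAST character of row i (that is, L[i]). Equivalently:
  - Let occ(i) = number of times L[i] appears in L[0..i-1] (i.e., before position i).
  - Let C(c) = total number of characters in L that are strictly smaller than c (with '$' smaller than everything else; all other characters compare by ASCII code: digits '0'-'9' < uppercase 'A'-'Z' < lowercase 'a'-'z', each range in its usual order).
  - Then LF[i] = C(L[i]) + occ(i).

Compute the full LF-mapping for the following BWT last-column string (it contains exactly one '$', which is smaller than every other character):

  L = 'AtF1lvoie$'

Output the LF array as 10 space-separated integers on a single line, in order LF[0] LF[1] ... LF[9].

Answer: 2 8 3 1 6 9 7 5 4 0

Derivation:
Char counts: '$':1, '1':1, 'A':1, 'F':1, 'e':1, 'i':1, 'l':1, 'o':1, 't':1, 'v':1
C (first-col start): C('$')=0, C('1')=1, C('A')=2, C('F')=3, C('e')=4, C('i')=5, C('l')=6, C('o')=7, C('t')=8, C('v')=9
L[0]='A': occ=0, LF[0]=C('A')+0=2+0=2
L[1]='t': occ=0, LF[1]=C('t')+0=8+0=8
L[2]='F': occ=0, LF[2]=C('F')+0=3+0=3
L[3]='1': occ=0, LF[3]=C('1')+0=1+0=1
L[4]='l': occ=0, LF[4]=C('l')+0=6+0=6
L[5]='v': occ=0, LF[5]=C('v')+0=9+0=9
L[6]='o': occ=0, LF[6]=C('o')+0=7+0=7
L[7]='i': occ=0, LF[7]=C('i')+0=5+0=5
L[8]='e': occ=0, LF[8]=C('e')+0=4+0=4
L[9]='$': occ=0, LF[9]=C('$')+0=0+0=0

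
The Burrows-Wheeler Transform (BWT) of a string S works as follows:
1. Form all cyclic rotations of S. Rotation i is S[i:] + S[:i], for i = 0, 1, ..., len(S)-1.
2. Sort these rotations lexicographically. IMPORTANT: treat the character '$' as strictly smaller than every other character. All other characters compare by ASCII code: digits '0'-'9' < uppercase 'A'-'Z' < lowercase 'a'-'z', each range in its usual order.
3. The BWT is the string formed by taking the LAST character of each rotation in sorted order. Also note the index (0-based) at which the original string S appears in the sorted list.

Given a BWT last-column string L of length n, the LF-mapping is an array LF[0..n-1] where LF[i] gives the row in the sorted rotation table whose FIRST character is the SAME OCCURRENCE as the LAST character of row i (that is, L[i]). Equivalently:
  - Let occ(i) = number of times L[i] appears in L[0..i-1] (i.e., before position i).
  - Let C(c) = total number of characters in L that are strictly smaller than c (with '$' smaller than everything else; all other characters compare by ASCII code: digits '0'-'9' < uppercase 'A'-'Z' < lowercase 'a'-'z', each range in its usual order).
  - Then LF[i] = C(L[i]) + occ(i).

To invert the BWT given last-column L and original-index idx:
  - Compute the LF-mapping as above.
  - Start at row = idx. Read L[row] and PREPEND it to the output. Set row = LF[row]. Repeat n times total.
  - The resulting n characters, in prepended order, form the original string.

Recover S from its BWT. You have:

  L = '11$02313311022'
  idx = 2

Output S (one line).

LF mapping: 3 4 0 1 8 11 5 12 13 6 7 2 9 10
Walk LF starting at row 2, prepending L[row]:
  step 1: row=2, L[2]='$', prepend. Next row=LF[2]=0
  step 2: row=0, L[0]='1', prepend. Next row=LF[0]=3
  step 3: row=3, L[3]='0', prepend. Next row=LF[3]=1
  step 4: row=1, L[1]='1', prepend. Next row=LF[1]=4
  step 5: row=4, L[4]='2', prepend. Next row=LF[4]=8
  step 6: row=8, L[8]='3', prepend. Next row=LF[8]=13
  step 7: row=13, L[13]='2', prepend. Next row=LF[13]=10
  step 8: row=10, L[10]='1', prepend. Next row=LF[10]=7
  step 9: row=7, L[7]='3', prepend. Next row=LF[7]=12
  step 10: row=12, L[12]='2', prepend. Next row=LF[12]=9
  step 11: row=9, L[9]='1', prepend. Next row=LF[9]=6
  step 12: row=6, L[6]='1', prepend. Next row=LF[6]=5
  step 13: row=5, L[5]='3', prepend. Next row=LF[5]=11
  step 14: row=11, L[11]='0', prepend. Next row=LF[11]=2
Reversed output: 0311231232101$

Answer: 0311231232101$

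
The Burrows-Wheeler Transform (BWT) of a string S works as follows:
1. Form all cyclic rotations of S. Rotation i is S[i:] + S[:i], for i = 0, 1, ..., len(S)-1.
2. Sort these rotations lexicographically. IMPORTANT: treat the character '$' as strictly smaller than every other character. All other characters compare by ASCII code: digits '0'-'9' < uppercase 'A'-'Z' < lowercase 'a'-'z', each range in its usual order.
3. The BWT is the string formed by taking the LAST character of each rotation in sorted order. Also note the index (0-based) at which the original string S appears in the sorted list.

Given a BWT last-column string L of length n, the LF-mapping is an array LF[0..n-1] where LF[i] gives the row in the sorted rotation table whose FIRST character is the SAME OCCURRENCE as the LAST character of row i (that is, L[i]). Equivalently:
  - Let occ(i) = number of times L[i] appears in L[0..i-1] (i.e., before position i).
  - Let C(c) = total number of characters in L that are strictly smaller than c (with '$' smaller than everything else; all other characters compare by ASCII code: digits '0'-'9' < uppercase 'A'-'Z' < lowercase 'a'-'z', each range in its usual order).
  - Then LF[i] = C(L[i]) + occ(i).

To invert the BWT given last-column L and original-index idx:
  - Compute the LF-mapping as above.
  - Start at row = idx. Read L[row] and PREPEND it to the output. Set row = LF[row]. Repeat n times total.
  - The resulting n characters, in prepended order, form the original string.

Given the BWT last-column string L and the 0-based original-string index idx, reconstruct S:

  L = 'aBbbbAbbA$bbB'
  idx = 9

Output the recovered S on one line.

Answer: bbAbBbbbbBAa$

Derivation:
LF mapping: 5 3 6 7 8 1 9 10 2 0 11 12 4
Walk LF starting at row 9, prepending L[row]:
  step 1: row=9, L[9]='$', prepend. Next row=LF[9]=0
  step 2: row=0, L[0]='a', prepend. Next row=LF[0]=5
  step 3: row=5, L[5]='A', prepend. Next row=LF[5]=1
  step 4: row=1, L[1]='B', prepend. Next row=LF[1]=3
  step 5: row=3, L[3]='b', prepend. Next row=LF[3]=7
  step 6: row=7, L[7]='b', prepend. Next row=LF[7]=10
  step 7: row=10, L[10]='b', prepend. Next row=LF[10]=11
  step 8: row=11, L[11]='b', prepend. Next row=LF[11]=12
  step 9: row=12, L[12]='B', prepend. Next row=LF[12]=4
  step 10: row=4, L[4]='b', prepend. Next row=LF[4]=8
  step 11: row=8, L[8]='A', prepend. Next row=LF[8]=2
  step 12: row=2, L[2]='b', prepend. Next row=LF[2]=6
  step 13: row=6, L[6]='b', prepend. Next row=LF[6]=9
Reversed output: bbAbBbbbbBAa$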